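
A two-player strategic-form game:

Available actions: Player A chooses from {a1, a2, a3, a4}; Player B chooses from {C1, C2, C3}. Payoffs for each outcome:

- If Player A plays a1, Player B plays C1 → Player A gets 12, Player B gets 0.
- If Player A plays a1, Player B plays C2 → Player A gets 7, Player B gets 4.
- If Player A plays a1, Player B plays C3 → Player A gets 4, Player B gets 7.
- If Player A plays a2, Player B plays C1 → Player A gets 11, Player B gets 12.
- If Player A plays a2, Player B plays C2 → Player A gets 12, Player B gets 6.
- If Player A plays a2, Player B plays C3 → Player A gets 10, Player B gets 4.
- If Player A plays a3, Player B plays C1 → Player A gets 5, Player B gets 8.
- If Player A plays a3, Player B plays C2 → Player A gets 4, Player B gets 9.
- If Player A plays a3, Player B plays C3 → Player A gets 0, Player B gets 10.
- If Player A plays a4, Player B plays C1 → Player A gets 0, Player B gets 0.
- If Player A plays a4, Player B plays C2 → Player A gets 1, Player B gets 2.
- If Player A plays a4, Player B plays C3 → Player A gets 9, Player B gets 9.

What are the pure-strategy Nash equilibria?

This game has no pure Nash equilibrium.

Player A against C1: payoffs 12, 11, 5, 0 → best response a1.
Player A against C2: payoffs 7, 12, 4, 1 → best response a2.
Player A against C3: payoffs 4, 10, 0, 9 → best response a2.
Player B against a1: payoffs 0, 4, 7 → best response C3.
Player B against a2: payoffs 12, 6, 4 → best response C1.
Player B against a3: payoffs 8, 9, 10 → best response C3.
Player B against a4: payoffs 0, 2, 9 → best response C3.
No profile is a mutual best response for all players.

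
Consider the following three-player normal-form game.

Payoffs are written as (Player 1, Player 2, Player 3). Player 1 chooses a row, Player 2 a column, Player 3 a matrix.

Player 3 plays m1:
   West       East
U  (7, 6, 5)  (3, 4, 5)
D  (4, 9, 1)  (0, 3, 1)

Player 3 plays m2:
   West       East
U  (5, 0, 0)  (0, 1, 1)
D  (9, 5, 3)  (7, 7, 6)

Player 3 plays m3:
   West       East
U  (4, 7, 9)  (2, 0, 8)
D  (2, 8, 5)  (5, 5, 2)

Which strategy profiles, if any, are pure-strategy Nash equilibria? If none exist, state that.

(U, West, m1): Player 3 can switch to m3 (5 → 9). Not NE.
(U, West, m2): Player 1 can switch to D (5 → 9). Not NE.
(U, West, m3): Player 1 gets 4, best alternative 2; Player 2 gets 7, best alternative 0; Player 3 gets 9, best alternative 5. No profitable deviation — NE.
(U, East, m1): Player 2 can switch to West (4 → 6). Not NE.
(U, East, m2): Player 1 can switch to D (0 → 7). Not NE.
(U, East, m3): Player 1 can switch to D (2 → 5). Not NE.
(D, West, m1): Player 1 can switch to U (4 → 7). Not NE.
(D, West, m2): Player 2 can switch to East (5 → 7). Not NE.
(D, West, m3): Player 1 can switch to U (2 → 4). Not NE.
(D, East, m2): Player 1 gets 7, best alternative 0; Player 2 gets 7, best alternative 5; Player 3 gets 6, best alternative 2. No profitable deviation — NE.
(The remaining 2 profiles each have a profitable deviation by the same check.)

Pure-strategy Nash equilibria: (U, West, m3), (D, East, m2)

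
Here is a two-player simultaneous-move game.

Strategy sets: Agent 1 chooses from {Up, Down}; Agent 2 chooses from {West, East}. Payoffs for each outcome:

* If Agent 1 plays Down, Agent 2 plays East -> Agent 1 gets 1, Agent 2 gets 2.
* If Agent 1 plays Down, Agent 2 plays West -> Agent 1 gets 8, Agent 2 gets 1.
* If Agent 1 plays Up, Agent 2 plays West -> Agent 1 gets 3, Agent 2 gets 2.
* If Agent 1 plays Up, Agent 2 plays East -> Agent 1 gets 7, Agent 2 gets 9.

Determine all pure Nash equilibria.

(Up, East)

Mark each player's best response to every combination of opponents' strategies; a profile where every player is best-responding is a pure Nash equilibrium.
Agent 1 against West: payoffs 3, 8 → best response Down.
Agent 1 against East: payoffs 7, 1 → best response Up.
Agent 2 against Up: payoffs 2, 9 → best response East.
Agent 2 against Down: payoffs 1, 2 → best response East.
Mutual best responses: (Up, East).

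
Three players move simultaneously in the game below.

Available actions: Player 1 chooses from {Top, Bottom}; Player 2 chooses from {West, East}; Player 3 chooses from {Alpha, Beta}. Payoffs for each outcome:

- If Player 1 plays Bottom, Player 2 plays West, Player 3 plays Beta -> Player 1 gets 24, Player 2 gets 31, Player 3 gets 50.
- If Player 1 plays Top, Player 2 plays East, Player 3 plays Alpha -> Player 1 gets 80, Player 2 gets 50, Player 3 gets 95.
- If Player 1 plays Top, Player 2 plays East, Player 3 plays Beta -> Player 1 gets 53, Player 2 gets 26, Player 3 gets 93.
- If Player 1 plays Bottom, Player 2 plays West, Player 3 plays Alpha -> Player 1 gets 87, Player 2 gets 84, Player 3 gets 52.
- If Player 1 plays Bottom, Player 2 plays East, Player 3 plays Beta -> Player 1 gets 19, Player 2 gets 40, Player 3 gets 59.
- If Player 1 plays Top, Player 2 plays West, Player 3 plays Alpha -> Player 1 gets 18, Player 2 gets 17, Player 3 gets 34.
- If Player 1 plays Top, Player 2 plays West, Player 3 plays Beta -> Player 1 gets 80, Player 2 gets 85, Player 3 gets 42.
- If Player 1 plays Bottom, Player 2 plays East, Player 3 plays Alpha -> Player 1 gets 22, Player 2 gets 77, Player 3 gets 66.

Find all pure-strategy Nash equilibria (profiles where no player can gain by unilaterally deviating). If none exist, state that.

Mark each player's best response to every combination of opponents' strategies; a profile where every player is best-responding is a pure Nash equilibrium.
Player 1 against (West, Alpha): payoffs 18, 87 → best response Bottom.
Player 1 against (West, Beta): payoffs 80, 24 → best response Top.
Player 1 against (East, Alpha): payoffs 80, 22 → best response Top.
Player 1 against (East, Beta): payoffs 53, 19 → best response Top.
Player 2 against (Top, Alpha): payoffs 17, 50 → best response East.
Player 2 against (Top, Beta): payoffs 85, 26 → best response West.
Player 2 against (Bottom, Alpha): payoffs 84, 77 → best response West.
Player 2 against (Bottom, Beta): payoffs 31, 40 → best response East.
Player 3 against (Top, West): payoffs 34, 42 → best response Beta.
Player 3 against (Top, East): payoffs 95, 93 → best response Alpha.
Player 3 against (Bottom, West): payoffs 52, 50 → best response Alpha.
Player 3 against (Bottom, East): payoffs 66, 59 → best response Alpha.
Mutual best responses: (Top, West, Beta); (Top, East, Alpha); (Bottom, West, Alpha).

Pure-strategy Nash equilibria: (Top, West, Beta), (Top, East, Alpha), (Bottom, West, Alpha)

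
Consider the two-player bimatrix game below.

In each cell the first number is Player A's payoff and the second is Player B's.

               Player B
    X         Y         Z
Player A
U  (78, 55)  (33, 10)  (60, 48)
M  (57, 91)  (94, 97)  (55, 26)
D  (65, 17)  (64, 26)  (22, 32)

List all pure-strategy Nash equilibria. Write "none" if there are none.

Check each profile: it is a Nash equilibrium iff no player can strictly gain by switching unilaterally.
(U, X): Player A gets 78, best alternative 65; Player B gets 55, best alternative 48. No profitable deviation — NE.
(U, Y): Player A can switch to M (33 → 94). Not NE.
(U, Z): Player B can switch to X (48 → 55). Not NE.
(M, X): Player A can switch to U (57 → 78). Not NE.
(M, Y): Player A gets 94, best alternative 64; Player B gets 97, best alternative 91. No profitable deviation — NE.
(M, Z): Player A can switch to U (55 → 60). Not NE.
(D, X): Player A can switch to U (65 → 78). Not NE.
(D, Y): Player A can switch to M (64 → 94). Not NE.
(D, Z): Player A can switch to U (22 → 60). Not NE.

(U, X), (M, Y)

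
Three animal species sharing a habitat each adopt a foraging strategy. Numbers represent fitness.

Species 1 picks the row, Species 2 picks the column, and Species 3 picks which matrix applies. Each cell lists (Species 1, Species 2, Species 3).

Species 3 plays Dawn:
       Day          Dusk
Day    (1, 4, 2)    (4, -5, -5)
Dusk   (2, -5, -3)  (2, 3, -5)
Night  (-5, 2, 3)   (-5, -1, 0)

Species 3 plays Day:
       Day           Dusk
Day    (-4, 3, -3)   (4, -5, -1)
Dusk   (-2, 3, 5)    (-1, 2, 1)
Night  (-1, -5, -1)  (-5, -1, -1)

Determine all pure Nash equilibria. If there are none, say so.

This game has no pure Nash equilibrium.

Species 1 against (Day, Dawn): payoffs 1, 2, -5 → best response Dusk.
Species 1 against (Day, Day): payoffs -4, -2, -1 → best response Night.
Species 1 against (Dusk, Dawn): payoffs 4, 2, -5 → best response Day.
Species 1 against (Dusk, Day): payoffs 4, -1, -5 → best response Day.
Species 2 against (Day, Dawn): payoffs 4, -5 → best response Day.
Species 2 against (Day, Day): payoffs 3, -5 → best response Day.
Species 2 against (Dusk, Dawn): payoffs -5, 3 → best response Dusk.
Species 2 against (Dusk, Day): payoffs 3, 2 → best response Day.
Species 2 against (Night, Dawn): payoffs 2, -1 → best response Day.
Species 2 against (Night, Day): payoffs -5, -1 → best response Dusk.
Species 3 against (Day, Day): payoffs 2, -3 → best response Dawn.
Species 3 against (Day, Dusk): payoffs -5, -1 → best response Day.
Species 3 against (Dusk, Day): payoffs -3, 5 → best response Day.
Species 3 against (Dusk, Dusk): payoffs -5, 1 → best response Day.
Species 3 against (Night, Day): payoffs 3, -1 → best response Dawn.
Species 3 against (Night, Dusk): payoffs 0, -1 → best response Dawn.
No profile is a mutual best response for all players.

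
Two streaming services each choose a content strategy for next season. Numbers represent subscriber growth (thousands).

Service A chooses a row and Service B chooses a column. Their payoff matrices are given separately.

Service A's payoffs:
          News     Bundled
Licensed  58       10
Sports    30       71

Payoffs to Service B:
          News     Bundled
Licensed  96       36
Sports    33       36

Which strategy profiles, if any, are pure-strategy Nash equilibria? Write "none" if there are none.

(Licensed, News), (Sports, Bundled)

For each player, find the best response to each opponent profile; mutual best responses are the pure NE.
Service A against News: payoffs 58, 30 → best response Licensed.
Service A against Bundled: payoffs 10, 71 → best response Sports.
Service B against Licensed: payoffs 96, 36 → best response News.
Service B against Sports: payoffs 33, 36 → best response Bundled.
Mutual best responses: (Licensed, News); (Sports, Bundled).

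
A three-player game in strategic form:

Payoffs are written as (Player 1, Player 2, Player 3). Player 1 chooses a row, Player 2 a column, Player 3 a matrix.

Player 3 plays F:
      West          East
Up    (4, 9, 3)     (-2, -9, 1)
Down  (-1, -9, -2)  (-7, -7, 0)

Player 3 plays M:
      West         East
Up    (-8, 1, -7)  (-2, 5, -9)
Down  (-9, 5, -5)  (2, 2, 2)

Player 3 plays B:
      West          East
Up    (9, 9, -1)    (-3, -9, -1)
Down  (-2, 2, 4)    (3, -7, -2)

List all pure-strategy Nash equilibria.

(Up, West, F)

Player 1 against (West, F): payoffs 4, -1 → best response Up.
Player 1 against (West, M): payoffs -8, -9 → best response Up.
Player 1 against (West, B): payoffs 9, -2 → best response Up.
Player 1 against (East, F): payoffs -2, -7 → best response Up.
Player 1 against (East, M): payoffs -2, 2 → best response Down.
Player 1 against (East, B): payoffs -3, 3 → best response Down.
Player 2 against (Up, F): payoffs 9, -9 → best response West.
Player 2 against (Up, M): payoffs 1, 5 → best response East.
Player 2 against (Up, B): payoffs 9, -9 → best response West.
Player 2 against (Down, F): payoffs -9, -7 → best response East.
Player 2 against (Down, M): payoffs 5, 2 → best response West.
Player 2 against (Down, B): payoffs 2, -7 → best response West.
Player 3 against (Up, West): payoffs 3, -7, -1 → best response F.
Player 3 against (Up, East): payoffs 1, -9, -1 → best response F.
Player 3 against (Down, West): payoffs -2, -5, 4 → best response B.
Player 3 against (Down, East): payoffs 0, 2, -2 → best response M.
Mutual best responses: (Up, West, F).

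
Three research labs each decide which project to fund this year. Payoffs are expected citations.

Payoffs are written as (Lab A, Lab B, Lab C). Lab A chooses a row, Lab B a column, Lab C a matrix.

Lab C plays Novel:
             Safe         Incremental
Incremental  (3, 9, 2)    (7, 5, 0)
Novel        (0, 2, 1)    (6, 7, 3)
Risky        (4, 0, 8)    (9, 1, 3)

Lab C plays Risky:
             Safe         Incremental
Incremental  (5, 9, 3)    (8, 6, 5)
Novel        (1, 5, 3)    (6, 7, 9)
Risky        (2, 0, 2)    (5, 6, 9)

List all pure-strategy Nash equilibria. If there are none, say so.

Pure NE: (Incremental, Safe, Risky)

Check each profile: it is a Nash equilibrium iff no player can strictly gain by switching unilaterally.
(Incremental, Safe, Novel): Lab A can switch to Risky (3 → 4). Not NE.
(Incremental, Safe, Risky): Lab A gets 5, best alternative 2; Lab B gets 9, best alternative 6; Lab C gets 3, best alternative 2. No profitable deviation — NE.
(Incremental, Incremental, Novel): Lab A can switch to Risky (7 → 9). Not NE.
(Incremental, Incremental, Risky): Lab B can switch to Safe (6 → 9). Not NE.
(Novel, Safe, Novel): Lab A can switch to Incremental (0 → 3). Not NE.
(Novel, Safe, Risky): Lab A can switch to Incremental (1 → 5). Not NE.
(Novel, Incremental, Novel): Lab A can switch to Incremental (6 → 7). Not NE.
(Novel, Incremental, Risky): Lab A can switch to Incremental (6 → 8). Not NE.
(Risky, Safe, Novel): Lab B can switch to Incremental (0 → 1). Not NE.
(Risky, Safe, Risky): Lab A can switch to Incremental (2 → 5). Not NE.
(Risky, Incremental, Novel): Lab C can switch to Risky (3 → 9). Not NE.
(The remaining 1 profile has a profitable deviation by the same check.)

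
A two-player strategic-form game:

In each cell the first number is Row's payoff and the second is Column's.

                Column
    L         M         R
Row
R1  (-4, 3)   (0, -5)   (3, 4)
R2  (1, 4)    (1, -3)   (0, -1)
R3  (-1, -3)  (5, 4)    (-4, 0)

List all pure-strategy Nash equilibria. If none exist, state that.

(R1, R); (R2, L); (R3, M)

Row against L: payoffs -4, 1, -1 → best response R2.
Row against M: payoffs 0, 1, 5 → best response R3.
Row against R: payoffs 3, 0, -4 → best response R1.
Column against R1: payoffs 3, -5, 4 → best response R.
Column against R2: payoffs 4, -3, -1 → best response L.
Column against R3: payoffs -3, 4, 0 → best response M.
Mutual best responses: (R1, R); (R2, L); (R3, M).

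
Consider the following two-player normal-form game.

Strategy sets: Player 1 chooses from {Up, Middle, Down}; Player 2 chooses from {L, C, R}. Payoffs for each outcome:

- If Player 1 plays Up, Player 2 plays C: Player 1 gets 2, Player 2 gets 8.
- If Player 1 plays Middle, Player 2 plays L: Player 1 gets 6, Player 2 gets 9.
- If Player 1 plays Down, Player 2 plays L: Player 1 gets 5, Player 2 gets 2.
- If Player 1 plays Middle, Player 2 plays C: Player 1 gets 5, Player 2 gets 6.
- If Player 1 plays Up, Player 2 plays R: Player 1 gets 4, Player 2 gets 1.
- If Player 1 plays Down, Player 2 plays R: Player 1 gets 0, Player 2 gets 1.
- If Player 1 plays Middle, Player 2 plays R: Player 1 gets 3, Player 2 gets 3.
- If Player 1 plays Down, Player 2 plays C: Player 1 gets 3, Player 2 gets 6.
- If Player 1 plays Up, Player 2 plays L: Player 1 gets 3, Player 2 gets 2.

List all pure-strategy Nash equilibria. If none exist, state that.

(Up, L): Player 1 can switch to Middle (3 → 6). Not NE.
(Up, C): Player 1 can switch to Middle (2 → 5). Not NE.
(Up, R): Player 2 can switch to L (1 → 2). Not NE.
(Middle, L): Player 1 gets 6, best alternative 5; Player 2 gets 9, best alternative 6. No profitable deviation — NE.
(Middle, C): Player 2 can switch to L (6 → 9). Not NE.
(Middle, R): Player 1 can switch to Up (3 → 4). Not NE.
(Down, L): Player 1 can switch to Middle (5 → 6). Not NE.
(Down, C): Player 1 can switch to Middle (3 → 5). Not NE.
(Down, R): Player 1 can switch to Up (0 → 4). Not NE.

The unique pure-strategy Nash equilibrium is (Middle, L).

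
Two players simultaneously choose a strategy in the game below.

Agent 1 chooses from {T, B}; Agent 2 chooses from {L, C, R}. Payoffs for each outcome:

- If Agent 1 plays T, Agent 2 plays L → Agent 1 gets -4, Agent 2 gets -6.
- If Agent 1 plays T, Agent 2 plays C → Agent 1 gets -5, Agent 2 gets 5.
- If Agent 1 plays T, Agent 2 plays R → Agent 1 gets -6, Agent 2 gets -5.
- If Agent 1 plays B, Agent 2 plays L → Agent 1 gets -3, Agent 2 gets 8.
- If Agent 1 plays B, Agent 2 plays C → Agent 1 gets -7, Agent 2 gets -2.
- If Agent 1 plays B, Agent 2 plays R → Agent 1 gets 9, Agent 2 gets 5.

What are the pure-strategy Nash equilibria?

(T, C), (B, L)

For each strategy profile, look for a profitable unilateral deviation.
(T, L): Agent 1 can switch to B (-4 → -3). Not NE.
(T, C): Agent 1 gets -5, best alternative -7; Agent 2 gets 5, best alternative -5. No profitable deviation — NE.
(T, R): Agent 1 can switch to B (-6 → 9). Not NE.
(B, L): Agent 1 gets -3, best alternative -4; Agent 2 gets 8, best alternative 5. No profitable deviation — NE.
(B, C): Agent 1 can switch to T (-7 → -5). Not NE.
(B, R): Agent 2 can switch to L (5 → 8). Not NE.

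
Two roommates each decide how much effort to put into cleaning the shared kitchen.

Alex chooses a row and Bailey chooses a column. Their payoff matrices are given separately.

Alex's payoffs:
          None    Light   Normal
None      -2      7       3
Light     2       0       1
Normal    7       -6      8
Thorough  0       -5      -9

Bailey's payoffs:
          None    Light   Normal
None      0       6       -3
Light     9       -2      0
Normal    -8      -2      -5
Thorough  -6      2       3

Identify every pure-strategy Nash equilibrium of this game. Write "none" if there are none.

The unique pure-strategy Nash equilibrium is (None, Light).

(None, None): Alex can switch to Light (-2 → 2). Not NE.
(None, Light): Alex gets 7, best alternative 0; Bailey gets 6, best alternative 0. No profitable deviation — NE.
(None, Normal): Alex can switch to Normal (3 → 8). Not NE.
(Light, None): Alex can switch to Normal (2 → 7). Not NE.
(Light, Light): Alex can switch to None (0 → 7). Not NE.
(Light, Normal): Alex can switch to None (1 → 3). Not NE.
(Normal, None): Bailey can switch to Light (-8 → -2). Not NE.
(The remaining 5 profiles each have a profitable deviation by the same check.)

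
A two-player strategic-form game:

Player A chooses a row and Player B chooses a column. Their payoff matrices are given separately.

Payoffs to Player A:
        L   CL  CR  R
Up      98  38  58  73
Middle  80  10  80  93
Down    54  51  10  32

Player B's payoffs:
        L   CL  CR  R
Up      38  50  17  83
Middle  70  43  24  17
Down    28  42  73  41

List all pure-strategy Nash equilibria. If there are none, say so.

(Up, L): Player B can switch to CL (38 → 50). Not NE.
(Up, CL): Player A can switch to Down (38 → 51). Not NE.
(Up, CR): Player A can switch to Middle (58 → 80). Not NE.
(Up, R): Player A can switch to Middle (73 → 93). Not NE.
(Middle, L): Player A can switch to Up (80 → 98). Not NE.
(Middle, CL): Player A can switch to Up (10 → 38). Not NE.
(Middle, CR): Player B can switch to L (24 → 70). Not NE.
(Middle, R): Player B can switch to L (17 → 70). Not NE.
(The remaining 4 profiles each have a profitable deviation by the same check.)

none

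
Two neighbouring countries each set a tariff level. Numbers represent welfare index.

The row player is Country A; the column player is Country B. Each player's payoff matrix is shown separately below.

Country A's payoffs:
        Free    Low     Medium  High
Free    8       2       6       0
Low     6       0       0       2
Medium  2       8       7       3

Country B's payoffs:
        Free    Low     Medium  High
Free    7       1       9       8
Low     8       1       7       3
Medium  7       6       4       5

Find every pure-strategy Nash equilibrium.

Country A against Free: payoffs 8, 6, 2 → best response Free.
Country A against Low: payoffs 2, 0, 8 → best response Medium.
Country A against Medium: payoffs 6, 0, 7 → best response Medium.
Country A against High: payoffs 0, 2, 3 → best response Medium.
Country B against Free: payoffs 7, 1, 9, 8 → best response Medium.
Country B against Low: payoffs 8, 1, 7, 3 → best response Free.
Country B against Medium: payoffs 7, 6, 4, 5 → best response Free.
No profile is a mutual best response for all players.

none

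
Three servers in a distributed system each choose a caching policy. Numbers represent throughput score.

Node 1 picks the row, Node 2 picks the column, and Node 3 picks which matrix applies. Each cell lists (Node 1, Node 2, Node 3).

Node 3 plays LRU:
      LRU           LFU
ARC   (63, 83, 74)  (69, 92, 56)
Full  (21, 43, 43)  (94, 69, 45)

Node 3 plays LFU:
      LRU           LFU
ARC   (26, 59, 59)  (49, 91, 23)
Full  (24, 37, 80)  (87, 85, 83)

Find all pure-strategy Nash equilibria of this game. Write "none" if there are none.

(ARC, LRU, LRU): Node 2 can switch to LFU (83 → 92). Not NE.
(ARC, LRU, LFU): Node 2 can switch to LFU (59 → 91). Not NE.
(ARC, LFU, LRU): Node 1 can switch to Full (69 → 94). Not NE.
(ARC, LFU, LFU): Node 1 can switch to Full (49 → 87). Not NE.
(Full, LRU, LRU): Node 1 can switch to ARC (21 → 63). Not NE.
(Full, LRU, LFU): Node 1 can switch to ARC (24 → 26). Not NE.
(Full, LFU, LRU): Node 3 can switch to LFU (45 → 83). Not NE.
(Full, LFU, LFU): Node 1 gets 87, best alternative 49; Node 2 gets 85, best alternative 37; Node 3 gets 83, best alternative 45. No profitable deviation — NE.

Pure NE: (Full, LFU, LFU)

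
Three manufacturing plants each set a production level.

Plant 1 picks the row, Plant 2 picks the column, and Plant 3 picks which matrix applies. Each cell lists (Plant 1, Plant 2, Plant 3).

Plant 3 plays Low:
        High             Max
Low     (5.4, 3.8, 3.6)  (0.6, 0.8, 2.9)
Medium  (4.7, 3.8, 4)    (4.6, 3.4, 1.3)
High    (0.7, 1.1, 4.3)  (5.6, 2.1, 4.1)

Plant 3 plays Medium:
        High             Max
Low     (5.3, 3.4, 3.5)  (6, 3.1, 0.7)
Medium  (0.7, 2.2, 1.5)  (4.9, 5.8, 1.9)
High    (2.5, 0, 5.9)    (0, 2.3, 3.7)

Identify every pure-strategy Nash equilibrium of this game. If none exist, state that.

Pure-strategy Nash equilibria: (Low, High, Low) and (High, Max, Low)

Plant 1 against (High, Low): payoffs 5.4, 4.7, 0.7 → best response Low.
Plant 1 against (High, Medium): payoffs 5.3, 0.7, 2.5 → best response Low.
Plant 1 against (Max, Low): payoffs 0.6, 4.6, 5.6 → best response High.
Plant 1 against (Max, Medium): payoffs 6, 4.9, 0 → best response Low.
Plant 2 against (Low, Low): payoffs 3.8, 0.8 → best response High.
Plant 2 against (Low, Medium): payoffs 3.4, 3.1 → best response High.
Plant 2 against (Medium, Low): payoffs 3.8, 3.4 → best response High.
Plant 2 against (Medium, Medium): payoffs 2.2, 5.8 → best response Max.
Plant 2 against (High, Low): payoffs 1.1, 2.1 → best response Max.
Plant 2 against (High, Medium): payoffs 0, 2.3 → best response Max.
Plant 3 against (Low, High): payoffs 3.6, 3.5 → best response Low.
Plant 3 against (Low, Max): payoffs 2.9, 0.7 → best response Low.
Plant 3 against (Medium, High): payoffs 4, 1.5 → best response Low.
Plant 3 against (Medium, Max): payoffs 1.3, 1.9 → best response Medium.
Plant 3 against (High, High): payoffs 4.3, 5.9 → best response Medium.
Plant 3 against (High, Max): payoffs 4.1, 3.7 → best response Low.
Mutual best responses: (Low, High, Low); (High, Max, Low).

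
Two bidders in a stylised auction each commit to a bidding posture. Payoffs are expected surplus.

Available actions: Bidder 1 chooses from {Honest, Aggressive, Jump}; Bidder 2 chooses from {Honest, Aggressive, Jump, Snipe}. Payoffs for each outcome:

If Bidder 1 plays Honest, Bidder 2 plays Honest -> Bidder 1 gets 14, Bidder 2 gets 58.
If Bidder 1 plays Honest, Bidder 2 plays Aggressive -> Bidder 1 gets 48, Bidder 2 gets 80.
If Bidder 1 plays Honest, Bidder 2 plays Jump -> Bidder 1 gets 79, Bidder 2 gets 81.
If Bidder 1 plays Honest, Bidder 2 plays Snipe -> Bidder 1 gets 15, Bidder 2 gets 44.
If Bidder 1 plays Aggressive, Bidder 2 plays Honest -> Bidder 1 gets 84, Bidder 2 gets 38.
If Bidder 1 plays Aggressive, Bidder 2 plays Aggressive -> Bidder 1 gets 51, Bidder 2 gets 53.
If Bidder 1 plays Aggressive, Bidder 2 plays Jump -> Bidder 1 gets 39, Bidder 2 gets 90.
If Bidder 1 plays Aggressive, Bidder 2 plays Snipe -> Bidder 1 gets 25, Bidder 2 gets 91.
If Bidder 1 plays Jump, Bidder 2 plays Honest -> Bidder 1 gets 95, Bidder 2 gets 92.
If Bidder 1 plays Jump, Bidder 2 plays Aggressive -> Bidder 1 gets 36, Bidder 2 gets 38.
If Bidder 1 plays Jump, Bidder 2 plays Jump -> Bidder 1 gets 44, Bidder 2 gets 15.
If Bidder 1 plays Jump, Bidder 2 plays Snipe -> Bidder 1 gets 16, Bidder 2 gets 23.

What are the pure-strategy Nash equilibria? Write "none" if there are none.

Check each profile: it is a Nash equilibrium iff no player can strictly gain by switching unilaterally.
(Honest, Honest): Bidder 1 can switch to Aggressive (14 → 84). Not NE.
(Honest, Aggressive): Bidder 1 can switch to Aggressive (48 → 51). Not NE.
(Honest, Jump): Bidder 1 gets 79, best alternative 44; Bidder 2 gets 81, best alternative 80. No profitable deviation — NE.
(Honest, Snipe): Bidder 1 can switch to Aggressive (15 → 25). Not NE.
(Aggressive, Honest): Bidder 1 can switch to Jump (84 → 95). Not NE.
(Aggressive, Aggressive): Bidder 2 can switch to Jump (53 → 90). Not NE.
(Aggressive, Jump): Bidder 1 can switch to Honest (39 → 79). Not NE.
(Aggressive, Snipe): Bidder 1 gets 25, best alternative 16; Bidder 2 gets 91, best alternative 90. No profitable deviation — NE.
(Jump, Honest): Bidder 1 gets 95, best alternative 84; Bidder 2 gets 92, best alternative 38. No profitable deviation — NE.
(Jump, Aggressive): Bidder 1 can switch to Honest (36 → 48). Not NE.
(Jump, Jump): Bidder 1 can switch to Honest (44 → 79). Not NE.
(The remaining 1 profile has a profitable deviation by the same check.)

(Honest, Jump), (Aggressive, Snipe), (Jump, Honest)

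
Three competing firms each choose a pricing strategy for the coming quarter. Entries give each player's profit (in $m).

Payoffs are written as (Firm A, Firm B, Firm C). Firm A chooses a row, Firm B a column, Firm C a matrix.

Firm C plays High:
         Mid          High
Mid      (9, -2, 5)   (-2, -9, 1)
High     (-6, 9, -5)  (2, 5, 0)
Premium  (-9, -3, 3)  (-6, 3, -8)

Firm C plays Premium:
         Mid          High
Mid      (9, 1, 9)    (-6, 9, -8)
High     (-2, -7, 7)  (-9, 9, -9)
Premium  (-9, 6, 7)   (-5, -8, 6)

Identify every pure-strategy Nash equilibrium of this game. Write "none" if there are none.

none

Firm A against (Mid, High): payoffs 9, -6, -9 → best response Mid.
Firm A against (Mid, Premium): payoffs 9, -2, -9 → best response Mid.
Firm A against (High, High): payoffs -2, 2, -6 → best response High.
Firm A against (High, Premium): payoffs -6, -9, -5 → best response Premium.
Firm B against (Mid, High): payoffs -2, -9 → best response Mid.
Firm B against (Mid, Premium): payoffs 1, 9 → best response High.
Firm B against (High, High): payoffs 9, 5 → best response Mid.
Firm B against (High, Premium): payoffs -7, 9 → best response High.
Firm B against (Premium, High): payoffs -3, 3 → best response High.
Firm B against (Premium, Premium): payoffs 6, -8 → best response Mid.
Firm C against (Mid, Mid): payoffs 5, 9 → best response Premium.
Firm C against (Mid, High): payoffs 1, -8 → best response High.
Firm C against (High, Mid): payoffs -5, 7 → best response Premium.
Firm C against (High, High): payoffs 0, -9 → best response High.
Firm C against (Premium, Mid): payoffs 3, 7 → best response Premium.
Firm C against (Premium, High): payoffs -8, 6 → best response Premium.
No profile is a mutual best response for all players.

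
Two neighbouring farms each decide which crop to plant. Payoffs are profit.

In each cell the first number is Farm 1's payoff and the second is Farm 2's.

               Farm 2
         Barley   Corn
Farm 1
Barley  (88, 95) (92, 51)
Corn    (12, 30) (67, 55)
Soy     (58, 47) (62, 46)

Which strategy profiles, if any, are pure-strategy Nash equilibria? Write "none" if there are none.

The unique pure-strategy Nash equilibrium is (Barley, Barley).

Farm 1 against Barley: payoffs 88, 12, 58 → best response Barley.
Farm 1 against Corn: payoffs 92, 67, 62 → best response Barley.
Farm 2 against Barley: payoffs 95, 51 → best response Barley.
Farm 2 against Corn: payoffs 30, 55 → best response Corn.
Farm 2 against Soy: payoffs 47, 46 → best response Barley.
Mutual best responses: (Barley, Barley).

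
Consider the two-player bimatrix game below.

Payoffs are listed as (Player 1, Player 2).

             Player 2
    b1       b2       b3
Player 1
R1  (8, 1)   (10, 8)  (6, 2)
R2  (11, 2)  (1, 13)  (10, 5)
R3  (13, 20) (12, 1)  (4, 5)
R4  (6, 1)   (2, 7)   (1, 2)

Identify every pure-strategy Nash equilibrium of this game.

Pure NE: (R3, b1)

Mark each player's best response to every combination of opponents' strategies; a profile where every player is best-responding is a pure Nash equilibrium.
Player 1 against b1: payoffs 8, 11, 13, 6 → best response R3.
Player 1 against b2: payoffs 10, 1, 12, 2 → best response R3.
Player 1 against b3: payoffs 6, 10, 4, 1 → best response R2.
Player 2 against R1: payoffs 1, 8, 2 → best response b2.
Player 2 against R2: payoffs 2, 13, 5 → best response b2.
Player 2 against R3: payoffs 20, 1, 5 → best response b1.
Player 2 against R4: payoffs 1, 7, 2 → best response b2.
Mutual best responses: (R3, b1).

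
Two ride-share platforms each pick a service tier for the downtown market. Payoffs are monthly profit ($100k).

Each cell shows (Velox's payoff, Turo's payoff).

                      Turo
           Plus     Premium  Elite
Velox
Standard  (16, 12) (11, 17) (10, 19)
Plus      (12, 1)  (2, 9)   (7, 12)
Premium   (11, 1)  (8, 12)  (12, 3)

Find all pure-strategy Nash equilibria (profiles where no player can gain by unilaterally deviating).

Check each profile: it is a Nash equilibrium iff no player can strictly gain by switching unilaterally.
(Standard, Plus): Turo can switch to Premium (12 → 17). Not NE.
(Standard, Premium): Turo can switch to Elite (17 → 19). Not NE.
(Standard, Elite): Velox can switch to Premium (10 → 12). Not NE.
(Plus, Plus): Velox can switch to Standard (12 → 16). Not NE.
(Plus, Premium): Velox can switch to Standard (2 → 11). Not NE.
(Plus, Elite): Velox can switch to Standard (7 → 10). Not NE.
(Premium, Plus): Velox can switch to Standard (11 → 16). Not NE.
(Premium, Premium): Velox can switch to Standard (8 → 11). Not NE.
(Premium, Elite): Turo can switch to Premium (3 → 12). Not NE.

There is no pure-strategy Nash equilibrium.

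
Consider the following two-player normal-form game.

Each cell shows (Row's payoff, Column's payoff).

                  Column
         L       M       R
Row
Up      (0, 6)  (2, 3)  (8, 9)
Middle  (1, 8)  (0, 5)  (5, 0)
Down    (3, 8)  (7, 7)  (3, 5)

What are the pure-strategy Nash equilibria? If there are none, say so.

Pure-strategy Nash equilibria: (Up, R) and (Down, L)

For each strategy profile, look for a profitable unilateral deviation.
(Up, L): Row can switch to Middle (0 → 1). Not NE.
(Up, M): Row can switch to Down (2 → 7). Not NE.
(Up, R): Row gets 8, best alternative 5; Column gets 9, best alternative 6. No profitable deviation — NE.
(Middle, L): Row can switch to Down (1 → 3). Not NE.
(Middle, M): Row can switch to Up (0 → 2). Not NE.
(Middle, R): Row can switch to Up (5 → 8). Not NE.
(Down, L): Row gets 3, best alternative 1; Column gets 8, best alternative 7. No profitable deviation — NE.
(Down, M): Column can switch to L (7 → 8). Not NE.
(Down, R): Row can switch to Up (3 → 8). Not NE.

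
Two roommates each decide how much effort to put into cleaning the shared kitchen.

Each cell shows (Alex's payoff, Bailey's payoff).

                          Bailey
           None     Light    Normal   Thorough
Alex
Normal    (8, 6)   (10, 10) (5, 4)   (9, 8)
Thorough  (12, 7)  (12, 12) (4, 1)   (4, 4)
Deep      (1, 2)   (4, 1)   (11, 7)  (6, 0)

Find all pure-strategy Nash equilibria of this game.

(Thorough, Light), (Deep, Normal)

For each strategy profile, look for a profitable unilateral deviation.
(Normal, None): Alex can switch to Thorough (8 → 12). Not NE.
(Normal, Light): Alex can switch to Thorough (10 → 12). Not NE.
(Normal, Normal): Alex can switch to Deep (5 → 11). Not NE.
(Normal, Thorough): Bailey can switch to Light (8 → 10). Not NE.
(Thorough, None): Bailey can switch to Light (7 → 12). Not NE.
(Thorough, Light): Alex gets 12, best alternative 10; Bailey gets 12, best alternative 7. No profitable deviation — NE.
(Thorough, Normal): Alex can switch to Normal (4 → 5). Not NE.
(Deep, Normal): Alex gets 11, best alternative 5; Bailey gets 7, best alternative 2. No profitable deviation — NE.
(The remaining 4 profiles each have a profitable deviation by the same check.)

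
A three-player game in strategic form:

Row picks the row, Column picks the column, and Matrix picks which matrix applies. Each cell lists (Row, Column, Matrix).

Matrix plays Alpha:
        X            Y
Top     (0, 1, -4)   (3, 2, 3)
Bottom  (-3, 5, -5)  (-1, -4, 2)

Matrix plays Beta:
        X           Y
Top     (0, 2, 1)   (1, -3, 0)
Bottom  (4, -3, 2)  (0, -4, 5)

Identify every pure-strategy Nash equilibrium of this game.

Pure-strategy Nash equilibria: (Top, Y, Alpha) and (Bottom, X, Beta)

Row against (X, Alpha): payoffs 0, -3 → best response Top.
Row against (X, Beta): payoffs 0, 4 → best response Bottom.
Row against (Y, Alpha): payoffs 3, -1 → best response Top.
Row against (Y, Beta): payoffs 1, 0 → best response Top.
Column against (Top, Alpha): payoffs 1, 2 → best response Y.
Column against (Top, Beta): payoffs 2, -3 → best response X.
Column against (Bottom, Alpha): payoffs 5, -4 → best response X.
Column against (Bottom, Beta): payoffs -3, -4 → best response X.
Matrix against (Top, X): payoffs -4, 1 → best response Beta.
Matrix against (Top, Y): payoffs 3, 0 → best response Alpha.
Matrix against (Bottom, X): payoffs -5, 2 → best response Beta.
Matrix against (Bottom, Y): payoffs 2, 5 → best response Beta.
Mutual best responses: (Top, Y, Alpha); (Bottom, X, Beta).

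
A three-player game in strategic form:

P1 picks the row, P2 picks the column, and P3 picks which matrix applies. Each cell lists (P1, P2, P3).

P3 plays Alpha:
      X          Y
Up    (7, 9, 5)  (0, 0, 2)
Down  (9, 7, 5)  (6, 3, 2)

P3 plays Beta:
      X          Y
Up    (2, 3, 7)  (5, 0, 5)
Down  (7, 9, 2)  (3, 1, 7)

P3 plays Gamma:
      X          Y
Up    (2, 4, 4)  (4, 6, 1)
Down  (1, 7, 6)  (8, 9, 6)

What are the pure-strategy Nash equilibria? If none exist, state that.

This game has no pure Nash equilibrium.

For each strategy profile, look for a profitable unilateral deviation.
(Up, X, Alpha): P1 can switch to Down (7 → 9). Not NE.
(Up, X, Beta): P1 can switch to Down (2 → 7). Not NE.
(Up, X, Gamma): P2 can switch to Y (4 → 6). Not NE.
(Up, Y, Alpha): P1 can switch to Down (0 → 6). Not NE.
(Up, Y, Beta): P2 can switch to X (0 → 3). Not NE.
(Up, Y, Gamma): P1 can switch to Down (4 → 8). Not NE.
(Down, X, Alpha): P3 can switch to Gamma (5 → 6). Not NE.
(Down, X, Beta): P3 can switch to Alpha (2 → 5). Not NE.
(Down, X, Gamma): P1 can switch to Up (1 → 2). Not NE.
(Down, Y, Alpha): P2 can switch to X (3 → 7). Not NE.
(The remaining 2 profiles each have a profitable deviation by the same check.)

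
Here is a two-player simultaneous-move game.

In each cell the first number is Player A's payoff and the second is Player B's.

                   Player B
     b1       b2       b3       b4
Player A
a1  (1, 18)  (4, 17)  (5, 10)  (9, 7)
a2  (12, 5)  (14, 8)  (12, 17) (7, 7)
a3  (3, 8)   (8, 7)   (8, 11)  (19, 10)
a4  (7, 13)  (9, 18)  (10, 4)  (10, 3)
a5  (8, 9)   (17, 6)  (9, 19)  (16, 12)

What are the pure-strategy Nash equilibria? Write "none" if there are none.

The unique pure-strategy Nash equilibrium is (a2, b3).

Player A against b1: payoffs 1, 12, 3, 7, 8 → best response a2.
Player A against b2: payoffs 4, 14, 8, 9, 17 → best response a5.
Player A against b3: payoffs 5, 12, 8, 10, 9 → best response a2.
Player A against b4: payoffs 9, 7, 19, 10, 16 → best response a3.
Player B against a1: payoffs 18, 17, 10, 7 → best response b1.
Player B against a2: payoffs 5, 8, 17, 7 → best response b3.
Player B against a3: payoffs 8, 7, 11, 10 → best response b3.
Player B against a4: payoffs 13, 18, 4, 3 → best response b2.
Player B against a5: payoffs 9, 6, 19, 12 → best response b3.
Mutual best responses: (a2, b3).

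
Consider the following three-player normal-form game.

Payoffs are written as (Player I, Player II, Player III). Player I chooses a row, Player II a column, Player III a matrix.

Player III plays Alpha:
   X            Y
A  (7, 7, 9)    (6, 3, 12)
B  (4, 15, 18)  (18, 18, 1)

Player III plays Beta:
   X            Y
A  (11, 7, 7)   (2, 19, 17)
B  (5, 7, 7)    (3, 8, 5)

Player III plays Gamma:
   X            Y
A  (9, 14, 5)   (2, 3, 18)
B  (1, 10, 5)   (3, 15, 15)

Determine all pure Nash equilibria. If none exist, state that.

Player I against (X, Alpha): payoffs 7, 4 → best response A.
Player I against (X, Beta): payoffs 11, 5 → best response A.
Player I against (X, Gamma): payoffs 9, 1 → best response A.
Player I against (Y, Alpha): payoffs 6, 18 → best response B.
Player I against (Y, Beta): payoffs 2, 3 → best response B.
Player I against (Y, Gamma): payoffs 2, 3 → best response B.
Player II against (A, Alpha): payoffs 7, 3 → best response X.
Player II against (A, Beta): payoffs 7, 19 → best response Y.
Player II against (A, Gamma): payoffs 14, 3 → best response X.
Player II against (B, Alpha): payoffs 15, 18 → best response Y.
Player II against (B, Beta): payoffs 7, 8 → best response Y.
Player II against (B, Gamma): payoffs 10, 15 → best response Y.
Player III against (A, X): payoffs 9, 7, 5 → best response Alpha.
Player III against (A, Y): payoffs 12, 17, 18 → best response Gamma.
Player III against (B, X): payoffs 18, 7, 5 → best response Alpha.
Player III against (B, Y): payoffs 1, 5, 15 → best response Gamma.
Mutual best responses: (A, X, Alpha); (B, Y, Gamma).

Pure-strategy Nash equilibria: (A, X, Alpha) and (B, Y, Gamma)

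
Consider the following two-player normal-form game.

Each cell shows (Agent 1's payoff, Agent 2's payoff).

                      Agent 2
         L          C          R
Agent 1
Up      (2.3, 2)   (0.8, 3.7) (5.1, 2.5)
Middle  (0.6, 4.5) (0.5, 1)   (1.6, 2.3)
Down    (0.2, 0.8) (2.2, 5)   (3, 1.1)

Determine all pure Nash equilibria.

Agent 1 against L: payoffs 2.3, 0.6, 0.2 → best response Up.
Agent 1 against C: payoffs 0.8, 0.5, 2.2 → best response Down.
Agent 1 against R: payoffs 5.1, 1.6, 3 → best response Up.
Agent 2 against Up: payoffs 2, 3.7, 2.5 → best response C.
Agent 2 against Middle: payoffs 4.5, 1, 2.3 → best response L.
Agent 2 against Down: payoffs 0.8, 5, 1.1 → best response C.
Mutual best responses: (Down, C).

(Down, C)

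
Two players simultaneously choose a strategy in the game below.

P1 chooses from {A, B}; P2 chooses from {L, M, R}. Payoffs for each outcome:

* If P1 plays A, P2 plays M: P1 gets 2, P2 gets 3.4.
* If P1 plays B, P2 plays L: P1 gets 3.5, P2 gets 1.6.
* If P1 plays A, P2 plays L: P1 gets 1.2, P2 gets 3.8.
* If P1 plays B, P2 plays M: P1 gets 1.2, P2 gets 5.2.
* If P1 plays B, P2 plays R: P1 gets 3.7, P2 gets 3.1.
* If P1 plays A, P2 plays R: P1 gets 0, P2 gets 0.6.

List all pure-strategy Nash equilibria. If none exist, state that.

Check each profile: it is a Nash equilibrium iff no player can strictly gain by switching unilaterally.
(A, L): P1 can switch to B (1.2 → 3.5). Not NE.
(A, M): P2 can switch to L (3.4 → 3.8). Not NE.
(A, R): P1 can switch to B (0 → 3.7). Not NE.
(B, L): P2 can switch to M (1.6 → 5.2). Not NE.
(B, M): P1 can switch to A (1.2 → 2). Not NE.
(B, R): P2 can switch to M (3.1 → 5.2). Not NE.

This game has no pure Nash equilibrium.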